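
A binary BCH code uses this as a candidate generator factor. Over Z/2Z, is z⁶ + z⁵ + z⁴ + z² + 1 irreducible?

Write g(z) = z⁶ + z⁵ + z⁴ + z² + 1.
Check for roots in Z/2Z: g(0) = 1; g(1) = 1.
No roots, so no linear factors.
Monic irreducibles of degree 2 over GF(2): z² + z + 1.
None of them divide g (all give nonzero remainder).
Monic irreducibles of degree 3 over GF(2): z³ + z + 1, z³ + z² + 1.
None of them divide g (all give nonzero remainder).
No irreducible factor of degree ≤ 3 exists, so g is irreducible over GF(2).

Yes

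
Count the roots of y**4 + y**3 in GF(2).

Write P(y) = y**4 + y**3.
Evaluate at each of the 2 elements of GF(2):
P(0) = 0 → root; P(1) = 0 → root.
Roots: {0, 1}.

2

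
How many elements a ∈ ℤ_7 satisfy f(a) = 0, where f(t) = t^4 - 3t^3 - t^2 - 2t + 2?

Evaluate at each of the 7 elements of ℤ_7:
f(0) = 2; f(1) = 4; f(2) = 0 → root; f(3) = 1; f(4) = 0 → root; f(5) = 0 → root; f(6) = 0 → root.
Roots: {2, 4, 5, 6}.

4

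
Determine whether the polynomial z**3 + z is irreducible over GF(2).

Write m(z) = z**3 + z.
Check for roots in GF(2): m(0) = 0 → root; m(1) = 0 → root.
m(0) = 0, so (z) divides m(z); m is reducible.

No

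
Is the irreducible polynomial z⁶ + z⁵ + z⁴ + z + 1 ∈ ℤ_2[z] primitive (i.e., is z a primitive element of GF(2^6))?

Yes

Write f(z) = z⁶ + z⁵ + z⁴ + z + 1.
|GF(2^6)^×| = 2^6 − 1 = 63. Prime factorization: 63 = 3^2·7.
f is primitive ⇔ z has order 63 in GF(2)[z]/(f), i.e. z^(63/q) ≠ 1 for each prime q | 63.
z^(21) mod f = z⁴ + z³ + 1.
z^(9) mod f = z⁵ + z² + z + 1.
None equal 1, so z has full order 63; f is primitive.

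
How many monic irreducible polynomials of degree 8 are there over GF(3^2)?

The number of monic irreducibles of degree 8 over GF(9) is (1/8)·Σ_{d∣8} μ(8/d) 9^d.
Divisors of 8: 1, 2, 4, 8; μ(8/d) for each: 0, 0, -1, 1.
Σ = − 9^4 + 9^8 = 43040160.
N = 43040160/8 = 5380020.

5380020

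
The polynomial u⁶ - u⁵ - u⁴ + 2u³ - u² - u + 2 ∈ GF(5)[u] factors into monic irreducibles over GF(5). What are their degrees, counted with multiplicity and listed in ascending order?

Write f(u) = u⁶ - u⁵ - u⁴ + 2u³ - u² - u + 2.
Roots in GF(5): f(0) = 2; f(1) = 1; f(2) = 3; f(3) = 4; f(4) = 1.
Complete factorization: f(u) = (u² + 2u - 2)·(u⁴ + 2u³ + 2u² + 2u - 1).
Factor degrees with multiplicity: 2 + 4 = 6.

2, 4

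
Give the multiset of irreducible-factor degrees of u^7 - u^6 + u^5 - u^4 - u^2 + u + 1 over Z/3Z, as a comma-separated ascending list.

7

Write h(u) = u^7 - u^6 + u^5 - u^4 - u^2 + u + 1.
Roots in Z/3Z: h(0) = 1; h(1) = 1; h(2) = 1.
Complete factorization: h(u) = (u^7 - u^6 + u^5 - u^4 - u^2 + u + 1).
Factor degrees with multiplicity: 7 = 7.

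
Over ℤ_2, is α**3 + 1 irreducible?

No

Write h(α) = α**3 + 1.
Check for roots in ℤ_2: h(0) = 1; h(1) = 0 → root.
h(1) = 0, so (α − 1) divides h(α); h is reducible.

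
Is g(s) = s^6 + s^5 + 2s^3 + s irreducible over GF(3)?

No

Check for roots in GF(3): g(0) = 0 → root; g(1) = 2; g(2) = 0 → root.
g(0) = 0, so (s) divides g(s); g is reducible.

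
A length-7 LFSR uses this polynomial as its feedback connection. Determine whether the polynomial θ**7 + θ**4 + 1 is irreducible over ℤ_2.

Yes

Write f(θ) = θ**7 + θ**4 + 1.
Check for roots in ℤ_2: f(0) = 1; f(1) = 1.
No roots, so no linear factors.
Monic irreducibles of degree 2 over GF(2): θ**2 + θ + 1.
None of them divide f (all give nonzero remainder).
Monic irreducibles of degree 3 over GF(2): θ**3 + θ + 1, θ**3 + θ**2 + 1.
None of them divide f (all give nonzero remainder).
No irreducible factor of degree ≤ 3 exists, so f is irreducible over GF(2).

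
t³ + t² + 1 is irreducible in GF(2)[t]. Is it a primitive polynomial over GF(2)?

Write f(t) = t³ + t² + 1.
|GF(2^3)^×| = 2^3 − 1 = 7. Prime factorization: 7 = 7.
f is primitive ⇔ t has order 7 in GF(2)[t]/(f), i.e. t^(7/q) ≠ 1 for each prime q | 7.
t^(1) mod f = t.
None equal 1, so t has full order 7; f is primitive.

Yes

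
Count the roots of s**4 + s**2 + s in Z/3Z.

2

Write h(s) = s**4 + s**2 + s.
Evaluate at each of the 3 elements of Z/3Z:
h(0) = 0 → root; h(1) = 0 → root; h(2) = 1.
Roots: {0, 1}.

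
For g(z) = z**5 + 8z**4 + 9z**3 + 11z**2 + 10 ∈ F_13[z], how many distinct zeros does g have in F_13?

Evaluate at each of the 13 elements of F_13:
g(0) = 10; g(1) = 0 → root; g(2) = 0 → root; g(3) = 8; g(4) = 12; g(5) = 6; g(6) = 6; g(7) = 1; g(8) = 8; g(9) = 10; g(10) = 11; g(11) = 0 → root; g(12) = 6.
Roots: {1, 2, 11}.

3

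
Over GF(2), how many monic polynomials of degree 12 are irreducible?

335

By the necklace-counting formula, N_2(12) = (1/12) Σ_{d|12} μ(12/d)·2^d.
Divisors of 12: 1, 2, 3, 4, 6, 12; μ(12/d) for each: 0, 1, 0, -1, -1, 1.
Σ = 2^2 − 2^4 − 2^6 + 2^12 = 4020.
N = 4020/12 = 335.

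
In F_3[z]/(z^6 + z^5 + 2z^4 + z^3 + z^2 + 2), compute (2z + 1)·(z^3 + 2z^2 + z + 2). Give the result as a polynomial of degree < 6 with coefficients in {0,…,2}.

2z^4 + 2z^3 + z^2 + 2z + 2

Multiply in F_3[z]: (2z + 1)·(z^3 + 2z^2 + z + 2) = 2z^4 + 2z^3 + z^2 + 2z + 2.
Reduced: 2z^4 + 2z^3 + z^2 + 2z + 2.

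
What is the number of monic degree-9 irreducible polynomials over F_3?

2184

x^(3^9) − x is the product of all monic irreducibles of degree dividing 9; Möbius inversion gives N = (1/9) Σ μ(9/d)·3^d.
Divisors of 9: 1, 3, 9; μ(9/d) for each: 0, -1, 1.
Σ = − 3^3 + 3^9 = 19656.
N = 19656/9 = 2184.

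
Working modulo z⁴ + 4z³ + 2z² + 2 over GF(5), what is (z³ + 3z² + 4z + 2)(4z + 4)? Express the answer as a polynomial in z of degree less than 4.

Multiply in GF(5)[z]: (z³ + 3z² + 4z + 2)·(4z + 4) = 4z⁴ + z³ + 3z² + 4z + 3.
Reduce using z⁴ ≡ z³ + 3z² + 3 (mod z⁴ + 4z³ + 2z² + 2).
Reduced: 4z.

4z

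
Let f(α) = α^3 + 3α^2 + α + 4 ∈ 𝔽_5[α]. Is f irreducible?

Check for roots in 𝔽_5: f(0) = 4; f(1) = 4; f(2) = 1; f(3) = 1; f(4) = 0 → root.
f(4) = 0, so (α − 4) divides f(α); f is reducible.

No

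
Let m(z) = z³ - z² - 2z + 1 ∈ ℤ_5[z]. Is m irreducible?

Yes

Check for roots in ℤ_5: m(0) = 1; m(1) = 4; m(2) = 1; m(3) = 3; m(4) = 1.
No roots. A degree-3 polynomial over a field with no linear factor is irreducible.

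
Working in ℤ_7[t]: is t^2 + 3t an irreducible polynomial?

No

Write g(t) = t^2 + 3t.
Check for roots in ℤ_7: g(0) = 0 → root; g(1) = 4; g(2) = 3; g(3) = 4; g(4) = 0 → root; g(5) = 5; g(6) = 5.
g(0) = 0, so (t) divides g(t); g is reducible.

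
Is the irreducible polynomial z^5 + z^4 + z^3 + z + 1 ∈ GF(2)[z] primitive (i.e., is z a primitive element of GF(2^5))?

Yes

Write f(z) = z^5 + z^4 + z^3 + z + 1.
|GF(2^5)^×| = 2^5 − 1 = 31. Prime factorization: 31 = 31.
f is primitive ⇔ z has order 31 in GF(2)[z]/(f), i.e. z^(31/q) ≠ 1 for each prime q | 31.
z^(1) mod f = z.
None equal 1, so z has full order 31; f is primitive.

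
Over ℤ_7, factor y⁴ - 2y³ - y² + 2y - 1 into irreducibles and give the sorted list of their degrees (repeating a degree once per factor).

Write g(y) = y⁴ - 2y³ - y² + 2y - 1.
Linear factors from roots: (y + 3).
Complete factorization: g(y) = (y + 3)^2·(y² - y + 3).
Factor degrees with multiplicity: 1 + 1 + 2 = 4.

1, 1, 2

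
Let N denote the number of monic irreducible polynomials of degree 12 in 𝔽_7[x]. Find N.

Gauss's count: N_{7}(12) = (1/12) Σ_{d|12} μ(12/d)·7^d.
Divisors of 12: 1, 2, 3, 4, 6, 12; μ(12/d) for each: 0, 1, 0, -1, -1, 1.
Σ = 7^2 − 7^4 − 7^6 + 7^12 = 13841167200.
N = 13841167200/12 = 1153430600.

1153430600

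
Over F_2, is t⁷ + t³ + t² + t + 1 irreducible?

Write h(t) = t⁷ + t³ + t² + t + 1.
Check for roots in F_2: h(0) = 1; h(1) = 1.
No roots, so no linear factors.
Monic irreducibles of degree 2 over GF(2): t² + t + 1.
None of them divide h (all give nonzero remainder).
Monic irreducibles of degree 3 over GF(2): t³ + t + 1, t³ + t² + 1.
None of them divide h (all give nonzero remainder).
No irreducible factor of degree ≤ 3 exists, so h is irreducible over GF(2).

Yes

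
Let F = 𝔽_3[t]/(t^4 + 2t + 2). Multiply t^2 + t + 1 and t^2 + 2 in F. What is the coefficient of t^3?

1

Multiply in 𝔽_3[t]: (t^2 + t + 1)·(t^2 + 2) = t^4 + t^3 + 2t + 2.
Reduce using t^4 ≡ t + 1 (mod t^4 + 2t + 2).
Reduced: t^3.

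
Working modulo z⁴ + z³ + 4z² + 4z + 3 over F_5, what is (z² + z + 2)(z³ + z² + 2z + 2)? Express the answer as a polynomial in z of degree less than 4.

3z^2 + 4z + 1

Multiply in F_5[z]: (z² + z + 2)·(z³ + z² + 2z + 2) = z⁵ + 2z⁴ + z² + z + 4.
Reduce using z⁴ ≡ 4z³ + z² + z + 2 (mod z⁴ + z³ + 4z² + 4z + 3).
Reduced: 3z² + 4z + 1.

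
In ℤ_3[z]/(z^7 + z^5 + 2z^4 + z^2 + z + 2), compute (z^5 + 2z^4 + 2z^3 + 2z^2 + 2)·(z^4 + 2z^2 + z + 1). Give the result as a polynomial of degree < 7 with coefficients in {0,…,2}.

Multiply in ℤ_3[z]: (z^5 + 2z^4 + 2z^3 + 2z^2 + 2)·(z^4 + 2z^2 + z + 1) = z^9 + 2z^8 + z^7 + z^6 + z^5 + z^4 + z^3 + 2z + 2.
Reduce using z^7 ≡ 2z^5 + z^4 + 2z^2 + 2z + 1 (mod z^7 + z^5 + 2z^4 + z^2 + z + 2).
Reduced: z^3 + 2z^2 + z + 2.

z^3 + 2z^2 + z + 2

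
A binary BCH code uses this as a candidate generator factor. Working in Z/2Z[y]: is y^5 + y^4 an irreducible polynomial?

Write g(y) = y^5 + y^4.
Check for roots in Z/2Z: g(0) = 0 → root; g(1) = 0 → root.
g(0) = 0, so (y) divides g(y); g is reducible.

No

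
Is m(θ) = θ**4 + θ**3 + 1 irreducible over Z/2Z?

Check for roots in Z/2Z: m(0) = 1; m(1) = 1.
No roots, so no linear factors.
Monic irreducibles of degree 2 over GF(2): θ**2 + θ + 1.
None of them divide m (all give nonzero remainder).
No irreducible factor of degree ≤ 2 exists, so m is irreducible over GF(2).

Yes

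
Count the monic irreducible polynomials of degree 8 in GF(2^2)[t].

x^(4^8) − x is the product of all monic irreducibles of degree dividing 8; Möbius inversion gives N = (1/8) Σ μ(8/d)·4^d.
Divisors of 8: 1, 2, 4, 8; μ(8/d) for each: 0, 0, -1, 1.
Σ = − 4^4 + 4^8 = 65280.
N = 65280/8 = 8160.

8160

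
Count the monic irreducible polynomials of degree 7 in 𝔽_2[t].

18

x^(2^7) − x is the product of all monic irreducibles of degree dividing 7; Möbius inversion gives N = (1/7) Σ μ(7/d)·2^d.
Divisors of 7: 1, 7; μ(7/d) for each: -1, 1.
Σ = − 2^1 + 2^7 = 126.
N = 126/7 = 18.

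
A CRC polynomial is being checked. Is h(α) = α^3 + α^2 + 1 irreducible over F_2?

Check for roots in F_2: h(0) = 1; h(1) = 1.
No roots. A degree-3 polynomial over a field with no linear factor is irreducible.

Yes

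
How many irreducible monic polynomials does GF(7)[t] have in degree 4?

588

x^(7^4) − x is the product of all monic irreducibles of degree dividing 4; Möbius inversion gives N = (1/4) Σ μ(4/d)·7^d.
Divisors of 4: 1, 2, 4; μ(4/d) for each: 0, -1, 1.
Σ = − 7^2 + 7^4 = 2352.
N = 2352/4 = 588.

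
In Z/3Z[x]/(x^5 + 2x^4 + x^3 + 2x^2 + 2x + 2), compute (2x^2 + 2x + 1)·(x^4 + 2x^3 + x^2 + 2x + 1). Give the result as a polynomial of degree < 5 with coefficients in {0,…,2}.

Multiply in Z/3Z[x]: (2x^2 + 2x + 1)·(x^4 + 2x^3 + x^2 + 2x + 1) = 2x^6 + x^4 + 2x^3 + x^2 + x + 1.
Reduce using x^5 ≡ x^4 + 2x^3 + x^2 + x + 1 (mod x^5 + 2x^4 + x^3 + 2x^2 + 2x + 2).
Reduced: x^4 + 2x^3 + 2x^2 + 2x.

x^4 + 2x^3 + 2x^2 + 2x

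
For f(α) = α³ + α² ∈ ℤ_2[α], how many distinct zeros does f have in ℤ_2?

2

Evaluate at each of the 2 elements of ℤ_2:
f(0) = 0 → root; f(1) = 0 → root.
Roots: {0, 1}.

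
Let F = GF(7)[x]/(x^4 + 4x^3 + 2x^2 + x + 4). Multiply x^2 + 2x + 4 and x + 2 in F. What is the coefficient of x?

Multiply in GF(7)[x]: (x^2 + 2x + 4)·(x + 2) = x^3 + 4x^2 + x + 1.
Reduced: x^3 + 4x^2 + x + 1.

1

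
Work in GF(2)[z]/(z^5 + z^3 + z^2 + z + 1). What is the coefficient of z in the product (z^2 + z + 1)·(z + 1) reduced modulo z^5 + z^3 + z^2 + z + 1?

Multiply in GF(2)[z]: (z^2 + z + 1)·(z + 1) = z^3 + 1.
Reduced: z^3 + 1.

0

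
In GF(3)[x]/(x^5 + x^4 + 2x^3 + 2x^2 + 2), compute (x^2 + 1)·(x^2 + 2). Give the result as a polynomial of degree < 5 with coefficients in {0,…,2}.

x^4 + 2

Multiply in GF(3)[x]: (x^2 + 1)·(x^2 + 2) = x^4 + 2.
Reduced: x^4 + 2.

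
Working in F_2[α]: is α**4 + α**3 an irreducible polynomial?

Write f(α) = α**4 + α**3.
Check for roots in F_2: f(0) = 0 → root; f(1) = 0 → root.
f(0) = 0, so (α) divides f(α); f is reducible.

No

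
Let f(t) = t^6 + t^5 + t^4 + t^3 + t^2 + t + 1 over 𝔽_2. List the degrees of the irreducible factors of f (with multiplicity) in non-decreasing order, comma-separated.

Roots in 𝔽_2: f(0) = 1; f(1) = 1.
Complete factorization: f(t) = (t^3 + t + 1)·(t^3 + t^2 + 1).
Factor degrees with multiplicity: 3 + 3 = 6.

3, 3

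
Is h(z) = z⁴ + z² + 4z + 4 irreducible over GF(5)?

No

Check for roots in GF(5): h(0) = 4; h(1) = 0 → root; h(2) = 2; h(3) = 1; h(4) = 2.
h(1) = 0, so (z − 1) divides h(z); h is reducible.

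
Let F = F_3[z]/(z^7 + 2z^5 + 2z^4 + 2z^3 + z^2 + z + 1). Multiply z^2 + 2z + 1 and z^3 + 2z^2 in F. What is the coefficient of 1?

Multiply in F_3[z]: (z^2 + 2z + 1)·(z^3 + 2z^2) = z^5 + z^4 + 2z^3 + 2z^2.
Reduced: z^5 + z^4 + 2z^3 + 2z^2.

0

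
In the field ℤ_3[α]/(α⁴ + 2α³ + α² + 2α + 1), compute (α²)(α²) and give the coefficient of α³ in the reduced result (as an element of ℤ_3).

Multiply in ℤ_3[α]: (α²)·(α²) = α⁴.
Reduce using α⁴ ≡ α³ + 2α² + α + 2 (mod α⁴ + 2α³ + α² + 2α + 1).
Reduced: α³ + 2α² + α + 2.

1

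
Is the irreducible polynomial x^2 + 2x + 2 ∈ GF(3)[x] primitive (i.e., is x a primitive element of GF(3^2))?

Yes

Write f(x) = x^2 + 2x + 2.
|GF(3^2)^×| = 3^2 − 1 = 8. Prime factorization: 8 = 2^3.
f is primitive ⇔ x has order 8 in GF(3)[x]/(f), i.e. x^(8/q) ≠ 1 for each prime q | 8.
x^(4) mod f = 2.
None equal 1, so x has full order 8; f is primitive.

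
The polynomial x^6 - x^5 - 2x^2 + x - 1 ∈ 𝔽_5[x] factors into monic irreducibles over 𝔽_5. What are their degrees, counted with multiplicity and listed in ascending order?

Write g(x) = x^6 - x^5 - 2x^2 + x - 1.
Roots in 𝔽_5: g(0) = 4; g(1) = 3; g(2) = 0 → root; g(3) = 0 → root; g(4) = 3.
Linear factors from roots: (x - 2), (x + 2).
Complete factorization: g(x) = (x + 2)·(x - 2)^2·(x^3 + x^2 + x - 2).
Factor degrees with multiplicity: 1 + 1 + 1 + 3 = 6.

1, 1, 1, 3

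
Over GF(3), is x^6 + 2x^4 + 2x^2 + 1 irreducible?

No

Write g(x) = x^6 + 2x^4 + 2x^2 + 1.
Check for roots in GF(3): g(0) = 1; g(1) = 0 → root; g(2) = 0 → root.
g(1) = 0, so (x − 1) divides g(x); g is reducible.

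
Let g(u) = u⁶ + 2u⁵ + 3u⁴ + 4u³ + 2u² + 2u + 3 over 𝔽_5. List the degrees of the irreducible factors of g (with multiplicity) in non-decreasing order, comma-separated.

6

Roots in 𝔽_5: g(0) = 3; g(1) = 2; g(2) = 3; g(3) = 3; g(4) = 1.
Complete factorization: g(u) = (u⁶ + 2u⁵ + 3u⁴ + 4u³ + 2u² + 2u + 3).
Factor degrees with multiplicity: 6 = 6.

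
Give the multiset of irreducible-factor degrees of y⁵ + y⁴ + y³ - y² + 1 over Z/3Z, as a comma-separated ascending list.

Write h(y) = y⁵ + y⁴ + y³ - y² + 1.
Roots in Z/3Z: h(0) = 1; h(1) = 0 → root; h(2) = 2.
Linear factors from roots: (y - 1).
Complete factorization: h(y) = (y - 1)·(y² + 1)·(y² - y - 1).
Factor degrees with multiplicity: 1 + 2 + 2 = 5.

1, 2, 2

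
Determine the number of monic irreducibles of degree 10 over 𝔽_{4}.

Gauss's count: N_{4}(10) = (1/10) Σ_{d|10} μ(10/d)·4^d.
Divisors of 10: 1, 2, 5, 10; μ(10/d) for each: 1, -1, -1, 1.
Σ = 4^1 − 4^2 − 4^5 + 4^10 = 1047540.
N = 1047540/10 = 104754.

104754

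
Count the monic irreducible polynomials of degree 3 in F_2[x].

Gauss's count: N_{2}(3) = (1/3) Σ_{d|3} μ(3/d)·2^d.
Divisors of 3: 1, 3; μ(3/d) for each: -1, 1.
Σ = − 2^1 + 2^3 = 6.
N = 6/3 = 2.

2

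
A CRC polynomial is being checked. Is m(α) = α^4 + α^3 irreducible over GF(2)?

No

Check for roots in GF(2): m(0) = 0 → root; m(1) = 0 → root.
m(0) = 0, so (α) divides m(α); m is reducible.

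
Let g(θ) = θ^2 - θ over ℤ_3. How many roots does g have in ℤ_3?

2

Evaluate at each of the 3 elements of ℤ_3:
g(0) = 0 → root; g(1) = 0 → root; g(2) = 2.
Roots: {0, 1}.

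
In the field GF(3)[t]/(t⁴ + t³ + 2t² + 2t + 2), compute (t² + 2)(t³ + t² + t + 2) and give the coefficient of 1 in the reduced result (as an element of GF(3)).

Multiply in GF(3)[t]: (t² + 2)·(t³ + t² + t + 2) = t⁵ + t⁴ + t² + 2t + 1.
Reduce using t⁴ ≡ 2t³ + t² + t + 1 (mod t⁴ + t³ + 2t² + 2t + 2).
Reduced: t³ + 2t² + 1.

1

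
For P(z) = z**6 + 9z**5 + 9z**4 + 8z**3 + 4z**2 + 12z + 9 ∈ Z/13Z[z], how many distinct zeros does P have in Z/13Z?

Evaluate at each of the 13 elements of Z/13Z:
P(0) = 9; P(1) = 0 → root; P(2) = 11; P(3) = 3; P(4) = 12; P(5) = 0 → root; P(6) = 10; P(7) = 1; P(8) = 0 → root; P(9) = 12; P(10) = 0 → root; P(11) = 0 → root; P(12) = 7.
Roots: {1, 5, 8, 10, 11}.

5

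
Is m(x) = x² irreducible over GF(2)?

Check for roots in GF(2): m(0) = 0 → root; m(1) = 1.
m(0) = 0, so (x) divides m(x); m is reducible.

No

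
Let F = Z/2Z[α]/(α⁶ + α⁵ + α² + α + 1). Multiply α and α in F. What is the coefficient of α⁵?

Multiply in Z/2Z[α]: (α)·(α) = α².
Reduced: α².

0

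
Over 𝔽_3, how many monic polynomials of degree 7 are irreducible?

312

x^(3^7) − x is the product of all monic irreducibles of degree dividing 7; Möbius inversion gives N = (1/7) Σ μ(7/d)·3^d.
Divisors of 7: 1, 7; μ(7/d) for each: -1, 1.
Σ = − 3^1 + 3^7 = 2184.
N = 2184/7 = 312.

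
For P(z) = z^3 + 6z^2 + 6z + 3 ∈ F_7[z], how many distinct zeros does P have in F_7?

1

Evaluate at each of the 7 elements of F_7:
P(0) = 3; P(1) = 2; P(2) = 5; P(3) = 4; P(4) = 5; P(5) = 0 → root; P(6) = 2.
Roots: {5}.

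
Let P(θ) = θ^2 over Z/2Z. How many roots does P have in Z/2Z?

1

Evaluate at each of the 2 elements of Z/2Z:
P(0) = 0 → root; P(1) = 1.
Roots: {0}.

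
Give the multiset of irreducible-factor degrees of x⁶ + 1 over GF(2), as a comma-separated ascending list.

1, 1, 2, 2

Write h(x) = x⁶ + 1.
Roots in GF(2): h(0) = 1; h(1) = 0 → root.
Linear factors from roots: (x + 1).
Complete factorization: h(x) = (x + 1)^2·(x² + x + 1)^2.
Factor degrees with multiplicity: 1 + 1 + 2 + 2 = 6.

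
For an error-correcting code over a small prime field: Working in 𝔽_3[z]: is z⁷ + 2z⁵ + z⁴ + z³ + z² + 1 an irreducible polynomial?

Write g(z) = z⁷ + 2z⁵ + z⁴ + z³ + z² + 1.
Check for roots in 𝔽_3: g(0) = 1; g(1) = 1; g(2) = 2.
No roots, so no linear factors.
Monic irreducibles of degree 2 over GF(3): z² + 1, z² + z + 2, z² + 2z + 2.
None of them divide g (all give nonzero remainder).
Degree-3 irreducible divisors: test the 8 monic irreducibles of degree 3 over GF(3).
None of them divide g (all give nonzero remainder).
No irreducible factor of degree ≤ 3 exists, so g is irreducible over GF(3).

Yes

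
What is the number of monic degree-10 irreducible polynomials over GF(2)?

Gauss's count: N_{2}(10) = (1/10) Σ_{d|10} μ(10/d)·2^d.
Divisors of 10: 1, 2, 5, 10; μ(10/d) for each: 1, -1, -1, 1.
Σ = 2^1 − 2^2 − 2^5 + 2^10 = 990.
N = 990/10 = 99.

99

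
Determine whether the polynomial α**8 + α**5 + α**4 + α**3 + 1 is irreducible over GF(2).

Yes

Write h(α) = α**8 + α**5 + α**4 + α**3 + 1.
Check for roots in GF(2): h(0) = 1; h(1) = 1.
No roots, so no linear factors.
Monic irreducibles of degree 2 over GF(2): α**2 + α + 1.
None of them divide h (all give nonzero remainder).
Monic irreducibles of degree 3 over GF(2): α**3 + α + 1, α**3 + α**2 + 1.
None of them divide h (all give nonzero remainder).
Monic irreducibles of degree 4 over GF(2): α**4 + α + 1, α**4 + α**3 + 1, α**4 + α**3 + α**2 + α + 1.
None of them divide h (all give nonzero remainder).
No irreducible factor of degree ≤ 4 exists, so h is irreducible over GF(2).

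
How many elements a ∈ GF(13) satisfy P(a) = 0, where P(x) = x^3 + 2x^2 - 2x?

Evaluate at each of the 13 elements of GF(13):
P(0) = 0 → root; P(1) = 1; P(2) = 12; P(3) = 0 → root; P(4) = 10; P(5) = 9; P(6) = 3; P(7) = 11; P(8) = 0 → root; P(9) = 2; P(10) = 10; P(11) = 4; P(12) = 3.
Roots: {0, 3, 8}.

3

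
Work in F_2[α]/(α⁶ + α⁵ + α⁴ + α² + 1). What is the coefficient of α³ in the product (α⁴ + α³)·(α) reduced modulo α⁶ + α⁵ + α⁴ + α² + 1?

0

Multiply in F_2[α]: (α⁴ + α³)·(α) = α⁵ + α⁴.
Reduced: α⁵ + α⁴.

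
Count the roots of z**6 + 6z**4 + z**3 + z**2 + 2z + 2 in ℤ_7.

2

Write f(z) = z**6 + 6z**4 + z**3 + z**2 + 2z + 2.
Evaluate at each of the 7 elements of ℤ_7:
f(0) = 2; f(1) = 6; f(2) = 3; f(3) = 6; f(4) = 3; f(5) = 0 → root; f(6) = 0 → root.
Roots: {5, 6}.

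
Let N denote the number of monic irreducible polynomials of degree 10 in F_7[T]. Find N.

The number of monic irreducibles of degree 10 over GF(7) is (1/10)·Σ_{d∣10} μ(10/d) 7^d.
Divisors of 10: 1, 2, 5, 10; μ(10/d) for each: 1, -1, -1, 1.
Σ = 7^1 − 7^2 − 7^5 + 7^10 = 282458400.
N = 282458400/10 = 28245840.

28245840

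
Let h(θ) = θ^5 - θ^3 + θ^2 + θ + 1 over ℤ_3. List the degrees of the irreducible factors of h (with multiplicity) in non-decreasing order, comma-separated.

Roots in ℤ_3: h(0) = 1; h(1) = 0 → root; h(2) = 1.
Linear factors from roots: (θ - 1).
Complete factorization: h(θ) = (θ - 1)·(θ^2 + 1)·(θ^2 + θ - 1).
Factor degrees with multiplicity: 1 + 2 + 2 = 5.

1, 2, 2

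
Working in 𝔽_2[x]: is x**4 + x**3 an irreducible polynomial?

No

Write g(x) = x**4 + x**3.
Check for roots in 𝔽_2: g(0) = 0 → root; g(1) = 0 → root.
g(0) = 0, so (x) divides g(x); g is reducible.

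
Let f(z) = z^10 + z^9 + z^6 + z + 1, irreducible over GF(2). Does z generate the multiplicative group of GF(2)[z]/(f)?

|GF(2^10)^×| = 2^10 − 1 = 1023. Prime factorization: 1023 = 3·11·31.
f is primitive ⇔ z has order 1023 in GF(2)[z]/(f), i.e. z^(1023/q) ≠ 1 for each prime q | 1023.
z^(341) mod f = z^9 + z^6 + z^5 + z^4 + z.
z^(93) mod f = z^9 + z^6 + z^5 + z^4 + z^3.
z^(33) mod f = z^9 + z^8 + z^4 + 1.
None equal 1, so z has full order 1023; f is primitive.

Yes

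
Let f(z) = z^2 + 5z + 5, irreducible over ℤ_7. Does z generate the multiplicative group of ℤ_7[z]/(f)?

Yes

|GF(7^2)^×| = 7^2 − 1 = 48. Prime factorization: 48 = 2^4·3.
f is primitive ⇔ z has order 48 in GF(7)[z]/(f), i.e. z^(48/q) ≠ 1 for each prime q | 48.
z^(24) mod f = 6.
z^(16) mod f = 4.
None equal 1, so z has full order 48; f is primitive.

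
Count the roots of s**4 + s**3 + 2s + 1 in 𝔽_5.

Write g(s) = s**4 + s**3 + 2s + 1.
Evaluate at each of the 5 elements of 𝔽_5:
g(0) = 1; g(1) = 0 → root; g(2) = 4; g(3) = 0 → root; g(4) = 4.
Roots: {1, 3}.

2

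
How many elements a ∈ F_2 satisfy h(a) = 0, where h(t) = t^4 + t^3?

Evaluate at each of the 2 elements of F_2:
h(0) = 0 → root; h(1) = 0 → root.
Roots: {0, 1}.

2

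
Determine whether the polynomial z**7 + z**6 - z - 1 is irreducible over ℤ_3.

Write g(z) = z**7 + z**6 - z - 1.
Check for roots in ℤ_3: g(0) = 2; g(1) = 0 → root; g(2) = 0 → root.
g(1) = 0, so (z − 1) divides g(z); g is reducible.

No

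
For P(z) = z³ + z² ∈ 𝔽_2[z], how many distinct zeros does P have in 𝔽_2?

2

Evaluate at each of the 2 elements of 𝔽_2:
P(0) = 0 → root; P(1) = 0 → root.
Roots: {0, 1}.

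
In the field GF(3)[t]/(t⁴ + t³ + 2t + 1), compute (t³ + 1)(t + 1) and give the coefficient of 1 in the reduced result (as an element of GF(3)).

Multiply in GF(3)[t]: (t³ + 1)·(t + 1) = t⁴ + t³ + t + 1.
Reduce using t⁴ ≡ 2t³ + t + 2 (mod t⁴ + t³ + 2t + 1).
Reduced: 2t.

0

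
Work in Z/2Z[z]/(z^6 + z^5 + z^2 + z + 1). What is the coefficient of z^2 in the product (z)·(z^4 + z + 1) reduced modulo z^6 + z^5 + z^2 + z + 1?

1

Multiply in Z/2Z[z]: (z)·(z^4 + z + 1) = z^5 + z^2 + z.
Reduced: z^5 + z^2 + z.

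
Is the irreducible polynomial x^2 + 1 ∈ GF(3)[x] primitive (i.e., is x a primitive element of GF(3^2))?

Write f(x) = x^2 + 1.
|GF(3^2)^×| = 3^2 − 1 = 8. Prime factorization: 8 = 2^3.
f is primitive ⇔ x has order 8 in GF(3)[x]/(f), i.e. x^(8/q) ≠ 1 for each prime q | 8.
x^(4) mod f = 1
Since x^(4) = 1, the order of x divides 4 < 8; not primitive.

No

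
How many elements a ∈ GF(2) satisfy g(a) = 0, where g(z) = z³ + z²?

2

Evaluate at each of the 2 elements of GF(2):
g(0) = 0 → root; g(1) = 0 → root.
Roots: {0, 1}.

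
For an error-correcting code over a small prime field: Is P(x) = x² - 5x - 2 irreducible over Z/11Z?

Check each element of Z/11Z for a root: P(0)=9, P(1)=5, P(2)=3, P(3)=3, P(4)=5, P(5)=9, P(6)=4, P(7)=1, P(8)=0, P(9)=1, P(10)=4.
P(8) = 0, so (x − 8) divides P(x); P is reducible.

No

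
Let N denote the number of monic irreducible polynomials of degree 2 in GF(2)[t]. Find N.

The number of monic irreducibles of degree 2 over GF(2) is (1/2)·Σ_{d∣2} μ(2/d) 2^d.
Divisors of 2: 1, 2; μ(2/d) for each: -1, 1.
Σ = − 2^1 + 2^2 = 2.
N = 2/2 = 1.

1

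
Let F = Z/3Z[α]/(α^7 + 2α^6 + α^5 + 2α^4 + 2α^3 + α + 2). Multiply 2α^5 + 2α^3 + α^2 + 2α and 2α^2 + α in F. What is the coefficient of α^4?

Multiply in Z/3Z[α]: (2α^5 + 2α^3 + α^2 + 2α)·(2α^2 + α) = α^7 + 2α^6 + α^5 + α^4 + 2α^3 + 2α^2.
Reduce using α^7 ≡ α^6 + 2α^5 + α^4 + α^3 + 2α + 1 (mod α^7 + 2α^6 + α^5 + 2α^4 + 2α^3 + α + 2).
Reduced: 2α^4 + 2α^2 + 2α + 1.

2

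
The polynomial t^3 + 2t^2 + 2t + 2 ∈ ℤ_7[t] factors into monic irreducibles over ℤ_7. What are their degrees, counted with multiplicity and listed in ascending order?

1, 2

Write g(t) = t^3 + 2t^2 + 2t + 2.
Linear factors from roots: (t + 6).
Complete factorization: g(t) = (t + 6)·(t^2 + 3t + 5).
Factor degrees with multiplicity: 1 + 2 = 3.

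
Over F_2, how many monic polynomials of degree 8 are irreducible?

The number of monic irreducibles of degree 8 over GF(2) is (1/8)·Σ_{d∣8} μ(8/d) 2^d.
Divisors of 8: 1, 2, 4, 8; μ(8/d) for each: 0, 0, -1, 1.
Σ = − 2^4 + 2^8 = 240.
N = 240/8 = 30.

30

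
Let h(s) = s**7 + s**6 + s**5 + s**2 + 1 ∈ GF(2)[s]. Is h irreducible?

Check for roots in GF(2): h(0) = 1; h(1) = 1.
No roots, so no linear factors.
Monic irreducibles of degree 2 over GF(2): s**2 + s + 1.
None of them divide h (all give nonzero remainder).
Monic irreducibles of degree 3 over GF(2): s**3 + s + 1, s**3 + s**2 + 1.
None of them divide h (all give nonzero remainder).
No irreducible factor of degree ≤ 3 exists, so h is irreducible over GF(2).

Yes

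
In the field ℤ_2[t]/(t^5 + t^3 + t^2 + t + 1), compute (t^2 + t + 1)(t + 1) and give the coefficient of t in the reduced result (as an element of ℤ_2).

0

Multiply in ℤ_2[t]: (t^2 + t + 1)·(t + 1) = t^3 + 1.
Reduced: t^3 + 1.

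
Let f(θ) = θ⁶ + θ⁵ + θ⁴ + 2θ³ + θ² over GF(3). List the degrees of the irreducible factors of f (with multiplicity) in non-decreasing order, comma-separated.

1, 1, 1, 1, 2

Roots in GF(3): f(0) = 0 → root; f(1) = 0 → root; f(2) = 0 → root.
Linear factors from roots: (θ), (θ + 2), (θ + 1).
Complete factorization: f(θ) = (θ + 1)·(θ + 2)·(θ)^2·(θ² + θ + 2).
Factor degrees with multiplicity: 1 + 1 + 1 + 1 + 2 = 6.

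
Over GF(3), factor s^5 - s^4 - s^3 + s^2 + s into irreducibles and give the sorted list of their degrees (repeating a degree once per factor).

Write h(s) = s^5 - s^4 - s^3 + s^2 + s.
Roots in GF(3): h(0) = 0 → root; h(1) = 1; h(2) = 2.
Linear factors from roots: (s).
Complete factorization: h(s) = (s)·(s^2 + s - 1)^2.
Factor degrees with multiplicity: 1 + 2 + 2 = 5.

1, 2, 2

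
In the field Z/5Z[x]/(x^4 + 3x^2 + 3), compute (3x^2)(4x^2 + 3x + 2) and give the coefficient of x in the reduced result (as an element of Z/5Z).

0

Multiply in Z/5Z[x]: (3x^2)·(4x^2 + 3x + 2) = 2x^4 + 4x^3 + x^2.
Reduce using x^4 ≡ 2x^2 + 2 (mod x^4 + 3x^2 + 3).
Reduced: 4x^3 + 4.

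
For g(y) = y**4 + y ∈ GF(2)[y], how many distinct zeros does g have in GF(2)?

Evaluate at each of the 2 elements of GF(2):
g(0) = 0 → root; g(1) = 0 → root.
Roots: {0, 1}.

2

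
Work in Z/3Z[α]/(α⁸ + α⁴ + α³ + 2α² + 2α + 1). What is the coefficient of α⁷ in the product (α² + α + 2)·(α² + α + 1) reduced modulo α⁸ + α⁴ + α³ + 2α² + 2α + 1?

0

Multiply in Z/3Z[α]: (α² + α + 2)·(α² + α + 1) = α⁴ + 2α³ + α² + 2.
Reduced: α⁴ + 2α³ + α² + 2.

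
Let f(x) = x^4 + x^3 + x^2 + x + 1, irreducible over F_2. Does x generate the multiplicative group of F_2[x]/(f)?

No

|GF(2^4)^×| = 2^4 − 1 = 15. Prime factorization: 15 = 3·5.
f is primitive ⇔ x has order 15 in GF(2)[x]/(f), i.e. x^(15/q) ≠ 1 for each prime q | 15.
x^(5) mod f = 1
x^(3) mod f = x^3.
Since x^(5) = 1, the order of x divides 5 < 15; not primitive.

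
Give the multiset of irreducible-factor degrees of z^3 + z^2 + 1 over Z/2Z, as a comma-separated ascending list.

Write f(z) = z^3 + z^2 + 1.
Roots in Z/2Z: f(0) = 1; f(1) = 1.
Complete factorization: f(z) = (z^3 + z^2 + 1).
Factor degrees with multiplicity: 3 = 3.

3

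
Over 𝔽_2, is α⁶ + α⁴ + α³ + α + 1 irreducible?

Yes

Write f(α) = α⁶ + α⁴ + α³ + α + 1.
Check for roots in 𝔽_2: f(0) = 1; f(1) = 1.
No roots, so no linear factors.
Monic irreducibles of degree 2 over GF(2): α² + α + 1.
None of them divide f (all give nonzero remainder).
Monic irreducibles of degree 3 over GF(2): α³ + α + 1, α³ + α² + 1.
None of them divide f (all give nonzero remainder).
No irreducible factor of degree ≤ 3 exists, so f is irreducible over GF(2).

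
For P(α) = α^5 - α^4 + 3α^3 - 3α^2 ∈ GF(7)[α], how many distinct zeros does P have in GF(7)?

4

Evaluate at each of the 7 elements of GF(7):
P(0) = 0 → root; P(1) = 0 → root; P(2) = 0 → root; P(3) = 6; P(4) = 2; P(5) = 0 → root; P(6) = 6.
Roots: {0, 1, 2, 5}.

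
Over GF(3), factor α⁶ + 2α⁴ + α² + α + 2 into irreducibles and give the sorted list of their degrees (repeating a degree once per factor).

Write h(α) = α⁶ + 2α⁴ + α² + α + 2.
Roots in GF(3): h(0) = 2; h(1) = 1; h(2) = 2.
Complete factorization: h(α) = (α⁶ + 2α⁴ + α² + α + 2).
Factor degrees with multiplicity: 6 = 6.

6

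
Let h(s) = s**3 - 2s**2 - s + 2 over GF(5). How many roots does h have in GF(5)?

3

Evaluate at each of the 5 elements of GF(5):
h(0) = 2; h(1) = 0 → root; h(2) = 0 → root; h(3) = 3; h(4) = 0 → root.
Roots: {1, 2, 4}.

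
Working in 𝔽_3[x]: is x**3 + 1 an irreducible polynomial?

Write P(x) = x**3 + 1.
Check for roots in 𝔽_3: P(0) = 1; P(1) = 2; P(2) = 0 → root.
P(2) = 0, so (x − 2) divides P(x); P is reducible.

No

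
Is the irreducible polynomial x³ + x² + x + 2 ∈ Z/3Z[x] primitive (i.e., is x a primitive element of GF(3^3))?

No

Write f(x) = x³ + x² + x + 2.
|GF(3^3)^×| = 3^3 − 1 = 26. Prime factorization: 26 = 2·13.
f is primitive ⇔ x has order 26 in GF(3)[x]/(f), i.e. x^(26/q) ≠ 1 for each prime q | 26.
x^(13) mod f = 1
x^(2) mod f = x².
Since x^(13) = 1, the order of x divides 13 < 26; not primitive.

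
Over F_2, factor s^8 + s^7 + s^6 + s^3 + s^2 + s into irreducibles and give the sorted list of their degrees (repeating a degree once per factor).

Write f(s) = s^8 + s^7 + s^6 + s^3 + s^2 + s.
Roots in F_2: f(0) = 0 → root; f(1) = 0 → root.
Linear factors from roots: (s), (s + 1).
Complete factorization: f(s) = (s)·(s + 1)·(s^2 + s + 1)·(s^4 + s^3 + s^2 + s + 1).
Factor degrees with multiplicity: 1 + 1 + 2 + 4 = 8.

1, 1, 2, 4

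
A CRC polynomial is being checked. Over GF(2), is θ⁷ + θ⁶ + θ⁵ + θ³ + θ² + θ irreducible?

Write m(θ) = θ⁷ + θ⁶ + θ⁵ + θ³ + θ² + θ.
Check for roots in GF(2): m(0) = 0 → root; m(1) = 0 → root.
m(0) = 0, so (θ) divides m(θ); m is reducible.

No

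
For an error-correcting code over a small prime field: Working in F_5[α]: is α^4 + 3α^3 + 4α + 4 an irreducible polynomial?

Yes

Write h(α) = α^4 + 3α^3 + 4α + 4.
Check for roots in F_5: h(0) = 4; h(1) = 2; h(2) = 2; h(3) = 3; h(4) = 3.
No roots, so no linear factors.
Degree-2 irreducible divisors: test the 10 monic irreducibles of degree 2 over GF(5).
None of them divide h (all give nonzero remainder).
No irreducible factor of degree ≤ 2 exists, so h is irreducible over GF(5).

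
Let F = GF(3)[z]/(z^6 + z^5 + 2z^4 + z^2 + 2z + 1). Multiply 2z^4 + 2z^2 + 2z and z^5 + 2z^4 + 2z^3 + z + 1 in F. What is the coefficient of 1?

Multiply in GF(3)[z]: (2z^4 + 2z^2 + 2z)·(z^5 + 2z^4 + 2z^3 + z + 1) = 2z^9 + z^8 + z^5 + 2z^3 + z^2 + 2z.
Reduce using z^6 ≡ 2z^5 + z^4 + 2z^2 + z + 2 (mod z^6 + z^5 + 2z^4 + z^2 + 2z + 1).
Reduced: 2z^4 + 2z^3 + z + 1.

1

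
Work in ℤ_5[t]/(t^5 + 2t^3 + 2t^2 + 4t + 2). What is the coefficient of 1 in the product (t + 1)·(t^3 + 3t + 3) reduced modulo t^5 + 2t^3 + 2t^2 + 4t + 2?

Multiply in ℤ_5[t]: (t + 1)·(t^3 + 3t + 3) = t^4 + t^3 + 3t^2 + t + 3.
Reduced: t^4 + t^3 + 3t^2 + t + 3.

3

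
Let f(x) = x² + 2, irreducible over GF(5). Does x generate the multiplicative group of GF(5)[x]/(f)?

|GF(5^2)^×| = 5^2 − 1 = 24. Prime factorization: 24 = 2^3·3.
f is primitive ⇔ x has order 24 in GF(5)[x]/(f), i.e. x^(24/q) ≠ 1 for each prime q | 24.
x^(12) mod f = 4.
x^(8) mod f = 1
Since x^(8) = 1, the order of x divides 8 < 24; not primitive.

No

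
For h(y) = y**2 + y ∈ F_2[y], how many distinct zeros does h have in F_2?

2

Evaluate at each of the 2 elements of F_2:
h(0) = 0 → root; h(1) = 0 → root.
Roots: {0, 1}.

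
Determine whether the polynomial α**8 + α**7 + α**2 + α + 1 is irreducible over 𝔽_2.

Yes

Write P(α) = α**8 + α**7 + α**2 + α + 1.
Check for roots in 𝔽_2: P(0) = 1; P(1) = 1.
No roots, so no linear factors.
Monic irreducibles of degree 2 over GF(2): α**2 + α + 1.
None of them divide P (all give nonzero remainder).
Monic irreducibles of degree 3 over GF(2): α**3 + α + 1, α**3 + α**2 + 1.
None of them divide P (all give nonzero remainder).
Monic irreducibles of degree 4 over GF(2): α**4 + α + 1, α**4 + α**3 + 1, α**4 + α**3 + α**2 + α + 1.
None of them divide P (all give nonzero remainder).
No irreducible factor of degree ≤ 4 exists, so P is irreducible over GF(2).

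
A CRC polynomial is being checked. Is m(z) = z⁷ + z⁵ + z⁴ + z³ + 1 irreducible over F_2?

Yes

Check for roots in F_2: m(0) = 1; m(1) = 1.
No roots, so no linear factors.
Monic irreducibles of degree 2 over GF(2): z² + z + 1.
None of them divide m (all give nonzero remainder).
Monic irreducibles of degree 3 over GF(2): z³ + z + 1, z³ + z² + 1.
None of them divide m (all give nonzero remainder).
No irreducible factor of degree ≤ 3 exists, so m is irreducible over GF(2).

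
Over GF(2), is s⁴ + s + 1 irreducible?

Yes

Write g(s) = s⁴ + s + 1.
Check for roots in GF(2): g(0) = 1; g(1) = 1.
No roots, so no linear factors.
Monic irreducibles of degree 2 over GF(2): s² + s + 1.
None of them divide g (all give nonzero remainder).
No irreducible factor of degree ≤ 2 exists, so g is irreducible over GF(2).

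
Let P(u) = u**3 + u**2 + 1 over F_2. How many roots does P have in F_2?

Evaluate at each of the 2 elements of F_2:
P(0) = 1; P(1) = 1.
No element is a root.

0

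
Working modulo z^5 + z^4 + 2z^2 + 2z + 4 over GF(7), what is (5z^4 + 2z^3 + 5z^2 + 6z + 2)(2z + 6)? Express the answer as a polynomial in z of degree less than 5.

Multiply in GF(7)[z]: (5z^4 + 2z^3 + 5z^2 + 6z + 2)·(2z + 6) = 3z^5 + 6z^4 + z^3 + 5z + 5.
Reduce using z^5 ≡ 6z^4 + 5z^2 + 5z + 3 (mod z^5 + z^4 + 2z^2 + 2z + 4).
Reduced: 3z^4 + z^3 + z^2 + 6z.

3z^4 + z^3 + z^2 + 6z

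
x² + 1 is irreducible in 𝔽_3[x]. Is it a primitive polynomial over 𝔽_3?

Write f(x) = x² + 1.
|GF(3^2)^×| = 3^2 − 1 = 8. Prime factorization: 8 = 2^3.
f is primitive ⇔ x has order 8 in GF(3)[x]/(f), i.e. x^(8/q) ≠ 1 for each prime q | 8.
x^(4) mod f = 1
Since x^(4) = 1, the order of x divides 4 < 8; not primitive.

No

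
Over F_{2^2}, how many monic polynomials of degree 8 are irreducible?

Gauss's count: N_{4}(8) = (1/8) Σ_{d|8} μ(8/d)·4^d.
Divisors of 8: 1, 2, 4, 8; μ(8/d) for each: 0, 0, -1, 1.
Σ = − 4^4 + 4^8 = 65280.
N = 65280/8 = 8160.

8160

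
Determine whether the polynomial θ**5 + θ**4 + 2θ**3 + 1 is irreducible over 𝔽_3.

Write P(θ) = θ**5 + θ**4 + 2θ**3 + 1.
Check for roots in 𝔽_3: P(0) = 1; P(1) = 2; P(2) = 2.
No roots, so no linear factors.
Monic irreducibles of degree 2 over GF(3): θ**2 + 1, θ**2 + θ + 2, θ**2 + 2θ + 2.
None of them divide P (all give nonzero remainder).
No irreducible factor of degree ≤ 2 exists, so P is irreducible over GF(3).

Yes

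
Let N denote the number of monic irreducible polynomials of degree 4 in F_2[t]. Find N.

3

x^(2^4) − x is the product of all monic irreducibles of degree dividing 4; Möbius inversion gives N = (1/4) Σ μ(4/d)·2^d.
Divisors of 4: 1, 2, 4; μ(4/d) for each: 0, -1, 1.
Σ = − 2^2 + 2^4 = 12.
N = 12/4 = 3.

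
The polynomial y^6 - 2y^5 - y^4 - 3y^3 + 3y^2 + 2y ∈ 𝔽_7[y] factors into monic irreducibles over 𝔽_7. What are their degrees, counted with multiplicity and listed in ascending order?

1, 1, 2, 2

Write h(y) = y^6 - 2y^5 - y^4 - 3y^3 + 3y^2 + 2y.
Linear factors from roots: (y), (y - 1).
Complete factorization: h(y) = (y)·(y - 1)·(y^2 + y - 3)·(y^2 - 2y + 3).
Factor degrees with multiplicity: 1 + 1 + 2 + 2 = 6.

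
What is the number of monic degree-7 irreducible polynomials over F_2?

Gauss's count: N_{2}(7) = (1/7) Σ_{d|7} μ(7/d)·2^d.
Divisors of 7: 1, 7; μ(7/d) for each: -1, 1.
Σ = − 2^1 + 2^7 = 126.
N = 126/7 = 18.

18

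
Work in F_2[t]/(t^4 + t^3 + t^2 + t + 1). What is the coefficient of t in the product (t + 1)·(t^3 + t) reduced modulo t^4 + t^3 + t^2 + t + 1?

Multiply in F_2[t]: (t + 1)·(t^3 + t) = t^4 + t^3 + t^2 + t.
Reduce using t^4 ≡ t^3 + t^2 + t + 1 (mod t^4 + t^3 + t^2 + t + 1).
Reduced: 1.

0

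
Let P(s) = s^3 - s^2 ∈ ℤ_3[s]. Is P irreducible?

No

Check for roots in ℤ_3: P(0) = 0 → root; P(1) = 0 → root; P(2) = 1.
P(0) = 0, so (s) divides P(s); P is reducible.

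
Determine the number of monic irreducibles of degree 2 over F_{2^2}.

x^(4^2) − x is the product of all monic irreducibles of degree dividing 2; Möbius inversion gives N = (1/2) Σ μ(2/d)·4^d.
Divisors of 2: 1, 2; μ(2/d) for each: -1, 1.
Σ = − 4^1 + 4^2 = 12.
N = 12/2 = 6.

6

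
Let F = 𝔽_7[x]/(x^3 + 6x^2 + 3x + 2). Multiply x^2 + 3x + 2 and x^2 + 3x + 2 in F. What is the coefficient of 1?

4

Multiply in 𝔽_7[x]: (x^2 + 3x + 2)·(x^2 + 3x + 2) = x^4 + 6x^3 + 6x^2 + 5x + 4.
Reduce using x^3 ≡ x^2 + 4x + 5 (mod x^3 + 6x^2 + 3x + 2).
Reduced: 3x^2 + 3x + 4.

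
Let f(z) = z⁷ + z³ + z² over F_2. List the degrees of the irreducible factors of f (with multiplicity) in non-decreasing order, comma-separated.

Roots in F_2: f(0) = 0 → root; f(1) = 1.
Linear factors from roots: (z).
Complete factorization: f(z) = (z)^2·(z² + z + 1)·(z³ + z² + 1).
Factor degrees with multiplicity: 1 + 1 + 2 + 3 = 7.

1, 1, 2, 3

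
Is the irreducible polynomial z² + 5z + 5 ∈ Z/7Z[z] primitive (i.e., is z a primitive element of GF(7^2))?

Write f(z) = z² + 5z + 5.
|GF(7^2)^×| = 7^2 − 1 = 48. Prime factorization: 48 = 2^4·3.
f is primitive ⇔ z has order 48 in GF(7)[z]/(f), i.e. z^(48/q) ≠ 1 for each prime q | 48.
z^(24) mod f = 6.
z^(16) mod f = 4.
None equal 1, so z has full order 48; f is primitive.

Yes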